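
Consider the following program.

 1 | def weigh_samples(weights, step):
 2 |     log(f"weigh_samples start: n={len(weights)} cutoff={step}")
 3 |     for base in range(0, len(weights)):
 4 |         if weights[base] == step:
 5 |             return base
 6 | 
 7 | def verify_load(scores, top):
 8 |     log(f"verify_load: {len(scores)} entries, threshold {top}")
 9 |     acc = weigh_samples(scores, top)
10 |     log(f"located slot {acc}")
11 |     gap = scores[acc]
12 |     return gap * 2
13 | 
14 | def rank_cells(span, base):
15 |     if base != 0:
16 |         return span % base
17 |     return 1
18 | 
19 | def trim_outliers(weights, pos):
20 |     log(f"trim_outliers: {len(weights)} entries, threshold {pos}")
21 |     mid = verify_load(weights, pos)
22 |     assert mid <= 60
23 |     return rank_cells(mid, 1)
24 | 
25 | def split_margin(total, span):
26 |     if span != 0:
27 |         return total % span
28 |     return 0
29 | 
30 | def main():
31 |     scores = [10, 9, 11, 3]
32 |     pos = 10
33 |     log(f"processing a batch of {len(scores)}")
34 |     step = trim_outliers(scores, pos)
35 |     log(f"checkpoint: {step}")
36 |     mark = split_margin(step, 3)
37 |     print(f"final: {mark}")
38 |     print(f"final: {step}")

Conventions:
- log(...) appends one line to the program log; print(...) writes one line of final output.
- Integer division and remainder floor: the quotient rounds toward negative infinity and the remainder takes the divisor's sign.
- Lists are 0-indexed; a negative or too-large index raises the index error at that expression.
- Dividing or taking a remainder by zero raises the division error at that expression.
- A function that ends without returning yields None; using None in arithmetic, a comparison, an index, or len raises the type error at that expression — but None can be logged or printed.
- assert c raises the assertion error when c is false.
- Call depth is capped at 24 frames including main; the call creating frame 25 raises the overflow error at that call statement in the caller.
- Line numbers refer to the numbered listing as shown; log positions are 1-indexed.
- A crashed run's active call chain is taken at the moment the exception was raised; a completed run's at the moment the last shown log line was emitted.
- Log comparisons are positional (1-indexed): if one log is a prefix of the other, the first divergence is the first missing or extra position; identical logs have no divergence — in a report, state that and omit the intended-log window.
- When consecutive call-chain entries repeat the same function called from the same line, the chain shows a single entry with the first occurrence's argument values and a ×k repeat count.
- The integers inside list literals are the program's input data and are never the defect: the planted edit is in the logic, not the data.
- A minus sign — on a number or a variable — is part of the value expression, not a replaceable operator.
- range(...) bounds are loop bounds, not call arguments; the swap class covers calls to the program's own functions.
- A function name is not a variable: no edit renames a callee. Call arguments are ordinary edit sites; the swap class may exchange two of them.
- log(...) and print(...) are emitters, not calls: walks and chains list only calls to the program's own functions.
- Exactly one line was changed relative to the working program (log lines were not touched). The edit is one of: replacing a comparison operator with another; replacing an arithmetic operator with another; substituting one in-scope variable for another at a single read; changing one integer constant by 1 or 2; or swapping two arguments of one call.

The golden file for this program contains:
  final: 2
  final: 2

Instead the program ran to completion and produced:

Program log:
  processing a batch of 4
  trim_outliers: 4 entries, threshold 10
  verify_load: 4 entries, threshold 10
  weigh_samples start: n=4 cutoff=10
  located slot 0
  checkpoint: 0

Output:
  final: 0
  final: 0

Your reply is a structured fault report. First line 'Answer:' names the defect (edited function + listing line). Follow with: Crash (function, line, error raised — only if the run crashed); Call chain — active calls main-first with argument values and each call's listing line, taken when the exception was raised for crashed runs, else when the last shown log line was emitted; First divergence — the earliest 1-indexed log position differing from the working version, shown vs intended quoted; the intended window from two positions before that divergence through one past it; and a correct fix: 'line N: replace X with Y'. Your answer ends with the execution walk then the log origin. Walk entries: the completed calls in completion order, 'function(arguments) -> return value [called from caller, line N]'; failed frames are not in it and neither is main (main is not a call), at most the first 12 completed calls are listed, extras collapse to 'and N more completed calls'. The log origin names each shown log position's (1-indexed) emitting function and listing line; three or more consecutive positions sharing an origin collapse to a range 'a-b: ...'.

Answer: the defect is in trim_outliers at line 23.
Key observation: Position 6 is the first bad log line: 'checkpoint: 0' should read 'checkpoint: 2'.
Call chain: main.
First divergence: position 6 — the shown line 'checkpoint: 0' should read 'checkpoint: 2'.
Intended log window:
  4: weigh_samples start: n=4 cutoff=10
  5: located slot 0
  6: checkpoint: 2
Execution walk:
  weigh_samples([10, 9, 11, 3], 10) -> 0  [called from verify_load, line 9]
  verify_load([10, 9, 11, 3], 10) -> 20  [called from trim_outliers, line 21]
  rank_cells(20, 1) -> 0  [called from trim_outliers, line 23]
  trim_outliers([10, 9, 11, 3], 10) -> 0  [called from main, line 34]
  split_margin(0, 3) -> 0  [called from main, line 36]
Log line origins:
  1: emitted by main (line 33)
  2: emitted by trim_outliers (line 20)
  3: emitted by verify_load (line 8)
  4: emitted by weigh_samples (line 2)
  5: emitted by verify_load (line 10)
  6: emitted by main (line 35)
A correct fix: line 23: replace `1` with `3`.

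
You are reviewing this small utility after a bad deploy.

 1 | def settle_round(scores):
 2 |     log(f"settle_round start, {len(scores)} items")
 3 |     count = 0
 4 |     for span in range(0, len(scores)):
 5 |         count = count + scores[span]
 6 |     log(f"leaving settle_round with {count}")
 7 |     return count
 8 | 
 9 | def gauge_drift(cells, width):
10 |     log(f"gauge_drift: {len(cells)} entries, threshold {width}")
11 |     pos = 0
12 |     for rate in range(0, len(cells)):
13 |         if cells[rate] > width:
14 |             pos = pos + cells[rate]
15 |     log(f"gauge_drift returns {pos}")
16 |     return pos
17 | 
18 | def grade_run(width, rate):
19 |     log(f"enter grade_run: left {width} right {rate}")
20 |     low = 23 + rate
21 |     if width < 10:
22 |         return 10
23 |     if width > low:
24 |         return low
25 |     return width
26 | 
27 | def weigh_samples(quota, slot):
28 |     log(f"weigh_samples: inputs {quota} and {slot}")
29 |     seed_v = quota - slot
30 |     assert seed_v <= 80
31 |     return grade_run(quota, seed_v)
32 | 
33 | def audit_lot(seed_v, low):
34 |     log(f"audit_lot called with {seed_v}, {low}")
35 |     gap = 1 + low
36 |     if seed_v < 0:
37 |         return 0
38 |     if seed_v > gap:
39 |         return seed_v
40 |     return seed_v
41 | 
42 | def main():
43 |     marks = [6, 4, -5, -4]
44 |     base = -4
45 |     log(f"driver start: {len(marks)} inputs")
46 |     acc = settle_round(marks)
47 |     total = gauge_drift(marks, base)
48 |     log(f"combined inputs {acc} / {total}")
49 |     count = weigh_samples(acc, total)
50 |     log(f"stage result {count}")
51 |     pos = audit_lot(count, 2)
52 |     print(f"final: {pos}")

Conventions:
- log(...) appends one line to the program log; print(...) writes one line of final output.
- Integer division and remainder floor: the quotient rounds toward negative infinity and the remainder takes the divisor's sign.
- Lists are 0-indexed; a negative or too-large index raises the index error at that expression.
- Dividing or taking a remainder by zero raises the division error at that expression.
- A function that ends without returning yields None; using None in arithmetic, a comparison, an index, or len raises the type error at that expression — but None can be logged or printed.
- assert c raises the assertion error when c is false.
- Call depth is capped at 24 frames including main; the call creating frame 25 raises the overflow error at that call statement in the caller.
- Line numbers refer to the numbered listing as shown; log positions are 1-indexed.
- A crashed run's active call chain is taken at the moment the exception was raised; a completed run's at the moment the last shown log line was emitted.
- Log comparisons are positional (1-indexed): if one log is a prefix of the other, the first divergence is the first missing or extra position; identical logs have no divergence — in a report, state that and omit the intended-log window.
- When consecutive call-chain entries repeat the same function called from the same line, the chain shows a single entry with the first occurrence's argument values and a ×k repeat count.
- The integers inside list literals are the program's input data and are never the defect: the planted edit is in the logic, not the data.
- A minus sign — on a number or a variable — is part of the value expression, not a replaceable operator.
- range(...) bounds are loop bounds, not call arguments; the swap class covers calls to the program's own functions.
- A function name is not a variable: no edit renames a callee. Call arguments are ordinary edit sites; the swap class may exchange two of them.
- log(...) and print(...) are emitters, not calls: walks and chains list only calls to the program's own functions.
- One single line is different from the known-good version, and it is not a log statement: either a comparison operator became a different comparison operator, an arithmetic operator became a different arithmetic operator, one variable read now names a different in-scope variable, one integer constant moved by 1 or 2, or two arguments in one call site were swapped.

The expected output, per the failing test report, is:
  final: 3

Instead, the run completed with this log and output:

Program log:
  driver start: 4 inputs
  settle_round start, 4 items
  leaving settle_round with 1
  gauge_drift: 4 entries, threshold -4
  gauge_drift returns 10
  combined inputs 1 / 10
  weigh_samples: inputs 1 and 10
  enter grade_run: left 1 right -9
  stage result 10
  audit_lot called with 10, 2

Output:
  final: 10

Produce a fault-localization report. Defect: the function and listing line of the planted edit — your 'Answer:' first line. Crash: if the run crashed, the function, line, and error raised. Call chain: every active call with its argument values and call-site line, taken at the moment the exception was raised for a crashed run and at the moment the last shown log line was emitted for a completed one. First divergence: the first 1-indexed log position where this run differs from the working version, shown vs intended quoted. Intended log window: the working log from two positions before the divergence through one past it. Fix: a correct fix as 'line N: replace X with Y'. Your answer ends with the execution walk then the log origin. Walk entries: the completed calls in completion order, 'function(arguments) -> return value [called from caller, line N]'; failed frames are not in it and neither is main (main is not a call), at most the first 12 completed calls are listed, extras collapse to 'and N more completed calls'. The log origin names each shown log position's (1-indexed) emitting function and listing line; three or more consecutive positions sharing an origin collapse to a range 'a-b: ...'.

Answer: the defect is in audit_lot at line 39.
Key observation: The two runs log identically and part ways only at the printed values.
Call chain: main -> audit_lot(10, 2) (called at line 51).
First divergence: none; the two logs match at every position.
Execution walk:
  settle_round([6, 4, -5, -4]) -> 1  [called from main, line 46]
  gauge_drift([6, 4, -5, -4], -4) -> 10  [called from main, line 47]
  grade_run(1, -9) -> 10  [called from weigh_samples, line 31]
  weigh_samples(1, 10) -> 10  [called from main, line 49]
  audit_lot(10, 2) -> 10  [called from main, line 51]
Origin of each log line:
  1: emitted by main (line 45)
  2: emitted by settle_round (line 2)
  3: emitted by settle_round (line 6)
  4: emitted by gauge_drift (line 10)
  5: emitted by gauge_drift (line 15)
  6: emitted by main (line 48)
  7: emitted by weigh_samples (line 28)
  8: emitted by grade_run (line 19)
  9: emitted by main (line 50)
  10: emitted by audit_lot (line 34)
A correct fix: line 39: replace `seed_v` with `gap`.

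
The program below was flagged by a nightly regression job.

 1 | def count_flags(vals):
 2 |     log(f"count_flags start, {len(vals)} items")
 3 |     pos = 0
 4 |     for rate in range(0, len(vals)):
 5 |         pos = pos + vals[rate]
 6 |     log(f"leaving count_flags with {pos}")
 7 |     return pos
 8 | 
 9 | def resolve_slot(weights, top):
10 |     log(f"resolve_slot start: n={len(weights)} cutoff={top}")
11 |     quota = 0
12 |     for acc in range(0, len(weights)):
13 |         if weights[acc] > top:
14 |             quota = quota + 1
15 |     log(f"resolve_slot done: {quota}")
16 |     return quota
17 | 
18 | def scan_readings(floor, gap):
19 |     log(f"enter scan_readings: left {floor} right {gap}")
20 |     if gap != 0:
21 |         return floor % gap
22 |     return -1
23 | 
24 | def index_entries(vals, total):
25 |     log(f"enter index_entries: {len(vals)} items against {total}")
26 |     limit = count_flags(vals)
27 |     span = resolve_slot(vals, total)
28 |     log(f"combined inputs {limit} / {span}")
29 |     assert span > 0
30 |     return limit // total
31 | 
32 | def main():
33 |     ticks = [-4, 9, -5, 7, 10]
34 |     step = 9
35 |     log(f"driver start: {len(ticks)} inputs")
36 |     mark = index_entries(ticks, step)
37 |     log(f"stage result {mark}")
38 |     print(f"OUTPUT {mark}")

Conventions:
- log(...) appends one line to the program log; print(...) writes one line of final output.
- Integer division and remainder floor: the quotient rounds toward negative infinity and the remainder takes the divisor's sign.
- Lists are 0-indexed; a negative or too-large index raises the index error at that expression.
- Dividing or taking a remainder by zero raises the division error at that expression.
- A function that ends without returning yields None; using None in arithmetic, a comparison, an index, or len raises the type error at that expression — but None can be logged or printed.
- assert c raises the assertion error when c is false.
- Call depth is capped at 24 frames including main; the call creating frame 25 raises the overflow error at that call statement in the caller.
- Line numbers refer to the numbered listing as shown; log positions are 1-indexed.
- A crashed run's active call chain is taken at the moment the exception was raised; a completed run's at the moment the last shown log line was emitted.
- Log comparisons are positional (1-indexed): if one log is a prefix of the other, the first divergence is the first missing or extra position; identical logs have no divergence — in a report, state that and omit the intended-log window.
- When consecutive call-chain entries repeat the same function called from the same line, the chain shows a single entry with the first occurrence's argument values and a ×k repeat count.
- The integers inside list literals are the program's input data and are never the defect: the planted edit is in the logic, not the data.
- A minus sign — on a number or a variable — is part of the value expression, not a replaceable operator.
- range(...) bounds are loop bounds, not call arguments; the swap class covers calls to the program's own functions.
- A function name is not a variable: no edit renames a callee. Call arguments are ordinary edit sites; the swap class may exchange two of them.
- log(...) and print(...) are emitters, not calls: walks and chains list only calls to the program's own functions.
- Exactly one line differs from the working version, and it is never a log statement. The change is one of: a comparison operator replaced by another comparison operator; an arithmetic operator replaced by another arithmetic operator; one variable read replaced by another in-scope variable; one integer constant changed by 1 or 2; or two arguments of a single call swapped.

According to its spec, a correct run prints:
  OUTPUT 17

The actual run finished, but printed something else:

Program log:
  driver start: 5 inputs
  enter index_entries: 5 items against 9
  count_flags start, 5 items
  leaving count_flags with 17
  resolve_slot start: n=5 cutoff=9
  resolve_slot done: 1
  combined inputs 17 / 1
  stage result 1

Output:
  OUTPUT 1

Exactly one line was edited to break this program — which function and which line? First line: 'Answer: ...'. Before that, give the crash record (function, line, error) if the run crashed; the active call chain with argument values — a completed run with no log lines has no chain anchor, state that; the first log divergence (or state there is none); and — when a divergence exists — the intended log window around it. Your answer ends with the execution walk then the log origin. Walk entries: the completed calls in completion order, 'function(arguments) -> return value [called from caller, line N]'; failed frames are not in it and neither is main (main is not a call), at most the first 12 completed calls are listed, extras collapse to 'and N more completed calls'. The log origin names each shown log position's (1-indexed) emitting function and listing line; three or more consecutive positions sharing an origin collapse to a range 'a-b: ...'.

Answer: the defect is in index_entries at line 30.
Key observation: Log line 8 is where behavior first shows: 'stage result 1' appears instead of 'stage result 17'.
Call chain: main.
First divergence: at position 8 the run shows 'stage result 1' where the working version logs 'stage result 17'.
Intended log window:
  6: resolve_slot done: 1
  7: combined inputs 17 / 1
  8: stage result 17
Execution walk:
  count_flags([-4, 9, -5, 7, 10]) -> 17  [called from index_entries, line 26]
  resolve_slot([-4, 9, -5, 7, 10], 9) -> 1  [called from index_entries, line 27]
  index_entries([-4, 9, -5, 7, 10], 9) -> 1  [called from main, line 36]
Log origin:
  1: logged in main at line 35
  2: logged in index_entries at line 25
  3: logged in count_flags at line 2
  4: logged in count_flags at line 6
  5: logged in resolve_slot at line 10
  6: logged in resolve_slot at line 15
  7: logged in index_entries at line 28
  8: logged in main at line 37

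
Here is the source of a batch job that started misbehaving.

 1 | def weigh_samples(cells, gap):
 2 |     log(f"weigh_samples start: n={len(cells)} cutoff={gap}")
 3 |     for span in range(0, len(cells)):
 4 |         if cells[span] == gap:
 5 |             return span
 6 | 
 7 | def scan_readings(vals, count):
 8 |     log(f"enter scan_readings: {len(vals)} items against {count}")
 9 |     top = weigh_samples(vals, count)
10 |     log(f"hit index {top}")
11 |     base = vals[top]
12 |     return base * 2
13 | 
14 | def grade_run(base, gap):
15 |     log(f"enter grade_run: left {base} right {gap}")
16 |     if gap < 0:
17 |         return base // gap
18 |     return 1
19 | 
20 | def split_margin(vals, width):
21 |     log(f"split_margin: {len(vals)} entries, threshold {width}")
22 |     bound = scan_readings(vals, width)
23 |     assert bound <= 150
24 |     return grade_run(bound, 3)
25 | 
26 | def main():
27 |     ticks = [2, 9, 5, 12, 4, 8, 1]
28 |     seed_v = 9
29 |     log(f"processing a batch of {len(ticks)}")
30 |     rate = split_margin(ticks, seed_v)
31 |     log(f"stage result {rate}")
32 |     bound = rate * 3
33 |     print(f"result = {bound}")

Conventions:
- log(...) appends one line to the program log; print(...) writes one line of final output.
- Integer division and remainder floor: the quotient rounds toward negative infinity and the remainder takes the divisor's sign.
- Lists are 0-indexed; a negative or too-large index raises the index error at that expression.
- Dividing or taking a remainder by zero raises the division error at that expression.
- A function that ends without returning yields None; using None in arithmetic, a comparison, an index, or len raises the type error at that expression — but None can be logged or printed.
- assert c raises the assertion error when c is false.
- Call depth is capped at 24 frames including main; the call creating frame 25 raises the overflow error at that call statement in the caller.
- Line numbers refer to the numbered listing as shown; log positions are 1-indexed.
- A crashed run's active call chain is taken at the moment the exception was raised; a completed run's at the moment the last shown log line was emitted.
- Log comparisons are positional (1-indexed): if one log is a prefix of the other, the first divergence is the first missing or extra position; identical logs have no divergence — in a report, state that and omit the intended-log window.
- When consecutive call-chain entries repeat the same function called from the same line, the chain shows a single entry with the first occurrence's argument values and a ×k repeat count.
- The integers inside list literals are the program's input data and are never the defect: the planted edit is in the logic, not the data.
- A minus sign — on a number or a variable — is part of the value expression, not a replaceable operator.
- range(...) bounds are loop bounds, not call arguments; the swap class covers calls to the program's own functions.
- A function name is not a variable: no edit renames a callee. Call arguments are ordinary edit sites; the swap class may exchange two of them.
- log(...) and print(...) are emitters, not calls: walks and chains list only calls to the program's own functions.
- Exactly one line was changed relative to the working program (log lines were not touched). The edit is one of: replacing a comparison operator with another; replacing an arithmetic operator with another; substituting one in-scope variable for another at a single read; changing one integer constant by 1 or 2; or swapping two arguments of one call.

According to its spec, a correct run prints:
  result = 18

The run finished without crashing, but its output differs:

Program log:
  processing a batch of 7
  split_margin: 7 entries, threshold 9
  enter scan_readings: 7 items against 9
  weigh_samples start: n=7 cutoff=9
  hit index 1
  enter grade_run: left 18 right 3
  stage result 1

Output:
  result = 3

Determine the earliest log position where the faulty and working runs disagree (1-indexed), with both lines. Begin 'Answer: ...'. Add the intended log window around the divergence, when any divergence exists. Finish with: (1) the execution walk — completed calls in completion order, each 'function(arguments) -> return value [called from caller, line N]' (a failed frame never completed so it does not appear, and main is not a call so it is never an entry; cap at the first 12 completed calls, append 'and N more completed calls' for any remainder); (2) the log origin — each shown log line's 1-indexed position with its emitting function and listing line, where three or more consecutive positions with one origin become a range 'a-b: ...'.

Answer: position 7 — the shown line 'stage result 1' should read 'stage result 6'.
Intended log window:
  5: hit index 1
  6: enter grade_run: left 18 right 3
  7: stage result 6
Execution walk:
  weigh_samples([2, 9, 5, 12, 4, 8, 1], 9) -> 1  [called from scan_readings, line 9]
  scan_readings([2, 9, 5, 12, 4, 8, 1], 9) -> 18  [called from split_margin, line 22]
  grade_run(18, 3) -> 1  [called from split_margin, line 24]
  split_margin([2, 9, 5, 12, 4, 8, 1], 9) -> 1  [called from main, line 30]
Origin of each log line:
  1: from main, line 29
  2: from split_margin, line 21
  3: from scan_readings, line 8
  4: from weigh_samples, line 2
  5: from scan_readings, line 10
  6: from grade_run, line 15
  7: from main, line 31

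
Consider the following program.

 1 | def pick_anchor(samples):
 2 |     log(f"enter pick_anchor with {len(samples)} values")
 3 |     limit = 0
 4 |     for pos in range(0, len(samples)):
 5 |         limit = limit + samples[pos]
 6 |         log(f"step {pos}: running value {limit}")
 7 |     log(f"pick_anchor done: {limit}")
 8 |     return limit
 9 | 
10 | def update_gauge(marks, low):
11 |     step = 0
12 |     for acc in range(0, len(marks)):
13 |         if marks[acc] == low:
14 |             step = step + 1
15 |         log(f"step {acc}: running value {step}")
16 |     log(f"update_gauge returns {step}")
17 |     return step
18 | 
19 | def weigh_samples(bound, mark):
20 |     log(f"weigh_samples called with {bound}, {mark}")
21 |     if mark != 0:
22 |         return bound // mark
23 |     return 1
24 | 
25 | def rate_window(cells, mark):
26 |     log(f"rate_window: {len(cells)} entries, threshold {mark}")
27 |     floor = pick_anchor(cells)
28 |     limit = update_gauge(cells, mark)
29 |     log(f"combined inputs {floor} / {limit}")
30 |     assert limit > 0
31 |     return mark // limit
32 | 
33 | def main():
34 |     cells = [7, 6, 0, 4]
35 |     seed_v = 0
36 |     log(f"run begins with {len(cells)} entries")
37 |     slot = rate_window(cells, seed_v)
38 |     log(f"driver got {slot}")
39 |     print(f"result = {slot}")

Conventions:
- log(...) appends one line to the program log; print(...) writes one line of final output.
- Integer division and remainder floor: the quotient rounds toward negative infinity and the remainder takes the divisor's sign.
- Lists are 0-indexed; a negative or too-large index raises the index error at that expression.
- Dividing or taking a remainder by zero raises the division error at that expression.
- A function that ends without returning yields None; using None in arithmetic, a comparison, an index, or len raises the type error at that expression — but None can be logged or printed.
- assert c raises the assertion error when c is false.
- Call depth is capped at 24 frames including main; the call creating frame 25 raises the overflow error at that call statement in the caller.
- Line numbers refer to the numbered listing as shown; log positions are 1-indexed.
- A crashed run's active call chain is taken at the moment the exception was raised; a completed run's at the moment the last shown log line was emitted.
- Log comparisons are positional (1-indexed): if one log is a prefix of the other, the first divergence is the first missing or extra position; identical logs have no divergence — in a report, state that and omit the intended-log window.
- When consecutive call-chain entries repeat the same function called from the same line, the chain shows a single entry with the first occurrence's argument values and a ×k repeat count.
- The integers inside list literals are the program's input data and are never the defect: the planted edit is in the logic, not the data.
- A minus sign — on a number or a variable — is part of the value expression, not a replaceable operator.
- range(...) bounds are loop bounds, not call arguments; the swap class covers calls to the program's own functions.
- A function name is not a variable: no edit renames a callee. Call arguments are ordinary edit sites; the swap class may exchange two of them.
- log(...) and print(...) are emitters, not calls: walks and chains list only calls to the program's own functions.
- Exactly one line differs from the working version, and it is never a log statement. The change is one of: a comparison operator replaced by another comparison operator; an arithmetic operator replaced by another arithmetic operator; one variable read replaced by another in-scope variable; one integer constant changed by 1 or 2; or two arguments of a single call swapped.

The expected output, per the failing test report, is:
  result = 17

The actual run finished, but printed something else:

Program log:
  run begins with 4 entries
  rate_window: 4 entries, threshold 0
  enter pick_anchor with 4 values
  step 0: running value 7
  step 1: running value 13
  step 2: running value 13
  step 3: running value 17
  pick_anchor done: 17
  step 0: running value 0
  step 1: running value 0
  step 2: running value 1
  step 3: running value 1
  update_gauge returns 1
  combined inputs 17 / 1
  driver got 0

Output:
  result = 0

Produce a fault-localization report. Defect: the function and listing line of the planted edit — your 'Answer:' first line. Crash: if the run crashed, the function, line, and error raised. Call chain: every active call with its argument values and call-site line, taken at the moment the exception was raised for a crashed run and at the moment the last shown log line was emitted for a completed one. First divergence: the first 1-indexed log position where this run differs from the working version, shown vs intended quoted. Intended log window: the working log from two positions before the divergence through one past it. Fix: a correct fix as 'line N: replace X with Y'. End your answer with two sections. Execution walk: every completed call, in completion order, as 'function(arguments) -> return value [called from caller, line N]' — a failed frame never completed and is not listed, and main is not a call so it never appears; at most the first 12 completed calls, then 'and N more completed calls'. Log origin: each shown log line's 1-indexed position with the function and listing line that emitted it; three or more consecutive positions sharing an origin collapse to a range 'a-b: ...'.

Answer: the defect is in rate_window at line 31.
The tell: Log line 15 is where behavior first shows: 'driver got 0' appears instead of 'driver got 17'.
Call chain: main.
First divergence: at position 15 the run shows 'driver got 0' where the working version logs 'driver got 17'.
Intended log window:
  13: update_gauge returns 1
  14: combined inputs 17 / 1
  15: driver got 17
Execution walk:
  pick_anchor([7, 6, 0, 4]) -> 17  [called from rate_window, line 27]
  update_gauge([7, 6, 0, 4], 0) -> 1  [called from rate_window, line 28]
  rate_window([7, 6, 0, 4], 0) -> 0  [called from main, line 37]
Log origin:
  1 — main, line 36
  2 — rate_window, line 26
  3 — pick_anchor, line 2
  4-7 — pick_anchor, line 6
  8 — pick_anchor, line 7
  9-12 — update_gauge, line 15
  13 — update_gauge, line 16
  14 — rate_window, line 29
  15 — main, line 38
A correct fix: line 31: replace `mark` with `floor`.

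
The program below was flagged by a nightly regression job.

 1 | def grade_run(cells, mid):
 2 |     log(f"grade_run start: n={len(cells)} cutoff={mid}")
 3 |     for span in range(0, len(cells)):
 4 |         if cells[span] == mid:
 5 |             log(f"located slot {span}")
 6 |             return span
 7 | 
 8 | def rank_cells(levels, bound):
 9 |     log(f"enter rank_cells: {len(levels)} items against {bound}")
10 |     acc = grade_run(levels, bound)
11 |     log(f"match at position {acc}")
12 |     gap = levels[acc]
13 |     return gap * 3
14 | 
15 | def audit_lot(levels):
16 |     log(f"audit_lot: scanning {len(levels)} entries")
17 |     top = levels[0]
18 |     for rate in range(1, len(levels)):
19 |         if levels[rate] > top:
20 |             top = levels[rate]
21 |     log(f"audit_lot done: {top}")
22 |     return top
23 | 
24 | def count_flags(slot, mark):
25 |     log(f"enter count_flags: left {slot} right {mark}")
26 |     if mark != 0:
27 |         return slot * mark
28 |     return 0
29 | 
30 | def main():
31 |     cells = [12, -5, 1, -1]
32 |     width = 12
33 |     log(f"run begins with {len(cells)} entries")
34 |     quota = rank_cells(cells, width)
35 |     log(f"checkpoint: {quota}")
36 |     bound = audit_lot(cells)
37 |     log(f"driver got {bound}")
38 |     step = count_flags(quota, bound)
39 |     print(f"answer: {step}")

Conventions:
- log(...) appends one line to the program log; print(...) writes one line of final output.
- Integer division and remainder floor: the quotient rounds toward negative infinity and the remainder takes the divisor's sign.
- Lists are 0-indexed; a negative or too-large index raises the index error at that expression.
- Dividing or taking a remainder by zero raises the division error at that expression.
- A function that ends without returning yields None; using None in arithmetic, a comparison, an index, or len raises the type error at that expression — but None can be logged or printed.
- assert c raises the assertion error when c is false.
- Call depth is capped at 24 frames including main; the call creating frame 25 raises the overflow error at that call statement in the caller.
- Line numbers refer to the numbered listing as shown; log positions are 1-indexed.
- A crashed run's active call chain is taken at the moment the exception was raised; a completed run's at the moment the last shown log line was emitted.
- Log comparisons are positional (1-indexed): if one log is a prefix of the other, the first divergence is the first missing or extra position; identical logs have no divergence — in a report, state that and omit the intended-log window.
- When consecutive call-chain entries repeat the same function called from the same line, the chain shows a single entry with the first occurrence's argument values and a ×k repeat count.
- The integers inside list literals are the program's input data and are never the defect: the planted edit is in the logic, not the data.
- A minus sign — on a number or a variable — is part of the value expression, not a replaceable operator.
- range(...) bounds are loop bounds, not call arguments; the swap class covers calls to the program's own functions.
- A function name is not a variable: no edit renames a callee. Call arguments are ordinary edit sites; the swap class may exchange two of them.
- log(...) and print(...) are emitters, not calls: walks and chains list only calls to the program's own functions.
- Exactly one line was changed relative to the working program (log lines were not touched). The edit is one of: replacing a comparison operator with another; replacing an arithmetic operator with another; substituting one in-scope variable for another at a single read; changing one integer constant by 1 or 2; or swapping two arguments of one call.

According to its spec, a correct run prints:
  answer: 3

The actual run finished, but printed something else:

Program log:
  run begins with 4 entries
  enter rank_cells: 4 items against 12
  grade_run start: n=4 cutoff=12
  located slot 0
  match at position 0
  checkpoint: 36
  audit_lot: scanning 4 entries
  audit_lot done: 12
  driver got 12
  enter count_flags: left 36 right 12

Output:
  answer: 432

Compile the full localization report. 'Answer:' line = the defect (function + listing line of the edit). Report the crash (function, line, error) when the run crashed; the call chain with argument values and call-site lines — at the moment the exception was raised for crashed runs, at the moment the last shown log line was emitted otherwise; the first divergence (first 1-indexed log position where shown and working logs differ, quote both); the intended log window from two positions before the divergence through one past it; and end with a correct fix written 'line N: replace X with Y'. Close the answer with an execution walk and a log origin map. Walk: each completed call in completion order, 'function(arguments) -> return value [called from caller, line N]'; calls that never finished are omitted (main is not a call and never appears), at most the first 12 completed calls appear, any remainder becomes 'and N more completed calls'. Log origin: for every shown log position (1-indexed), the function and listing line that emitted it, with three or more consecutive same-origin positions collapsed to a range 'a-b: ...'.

Answer: the defect is in count_flags at line 27.
Core observation: The two runs log identically and part ways only at the printed values.
Call chain: main -> count_flags(36, 12) (called at line 38).
First divergence: none; the two logs match at every position.
Execution walk:
  grade_run([12, -5, 1, -1], 12) -> 0  [called from rank_cells, line 10]
  rank_cells([12, -5, 1, -1], 12) -> 36  [called from main, line 34]
  audit_lot([12, -5, 1, -1]) -> 12  [called from main, line 36]
  count_flags(36, 12) -> 432  [called from main, line 38]
Log line origins:
  1 — main, line 33
  2 — rank_cells, line 9
  3 — grade_run, line 2
  4 — grade_run, line 5
  5 — rank_cells, line 11
  6 — main, line 35
  7 — audit_lot, line 16
  8 — audit_lot, line 21
  9 — main, line 37
  10 — count_flags, line 25
A correct fix: line 27: replace `*` with `//`.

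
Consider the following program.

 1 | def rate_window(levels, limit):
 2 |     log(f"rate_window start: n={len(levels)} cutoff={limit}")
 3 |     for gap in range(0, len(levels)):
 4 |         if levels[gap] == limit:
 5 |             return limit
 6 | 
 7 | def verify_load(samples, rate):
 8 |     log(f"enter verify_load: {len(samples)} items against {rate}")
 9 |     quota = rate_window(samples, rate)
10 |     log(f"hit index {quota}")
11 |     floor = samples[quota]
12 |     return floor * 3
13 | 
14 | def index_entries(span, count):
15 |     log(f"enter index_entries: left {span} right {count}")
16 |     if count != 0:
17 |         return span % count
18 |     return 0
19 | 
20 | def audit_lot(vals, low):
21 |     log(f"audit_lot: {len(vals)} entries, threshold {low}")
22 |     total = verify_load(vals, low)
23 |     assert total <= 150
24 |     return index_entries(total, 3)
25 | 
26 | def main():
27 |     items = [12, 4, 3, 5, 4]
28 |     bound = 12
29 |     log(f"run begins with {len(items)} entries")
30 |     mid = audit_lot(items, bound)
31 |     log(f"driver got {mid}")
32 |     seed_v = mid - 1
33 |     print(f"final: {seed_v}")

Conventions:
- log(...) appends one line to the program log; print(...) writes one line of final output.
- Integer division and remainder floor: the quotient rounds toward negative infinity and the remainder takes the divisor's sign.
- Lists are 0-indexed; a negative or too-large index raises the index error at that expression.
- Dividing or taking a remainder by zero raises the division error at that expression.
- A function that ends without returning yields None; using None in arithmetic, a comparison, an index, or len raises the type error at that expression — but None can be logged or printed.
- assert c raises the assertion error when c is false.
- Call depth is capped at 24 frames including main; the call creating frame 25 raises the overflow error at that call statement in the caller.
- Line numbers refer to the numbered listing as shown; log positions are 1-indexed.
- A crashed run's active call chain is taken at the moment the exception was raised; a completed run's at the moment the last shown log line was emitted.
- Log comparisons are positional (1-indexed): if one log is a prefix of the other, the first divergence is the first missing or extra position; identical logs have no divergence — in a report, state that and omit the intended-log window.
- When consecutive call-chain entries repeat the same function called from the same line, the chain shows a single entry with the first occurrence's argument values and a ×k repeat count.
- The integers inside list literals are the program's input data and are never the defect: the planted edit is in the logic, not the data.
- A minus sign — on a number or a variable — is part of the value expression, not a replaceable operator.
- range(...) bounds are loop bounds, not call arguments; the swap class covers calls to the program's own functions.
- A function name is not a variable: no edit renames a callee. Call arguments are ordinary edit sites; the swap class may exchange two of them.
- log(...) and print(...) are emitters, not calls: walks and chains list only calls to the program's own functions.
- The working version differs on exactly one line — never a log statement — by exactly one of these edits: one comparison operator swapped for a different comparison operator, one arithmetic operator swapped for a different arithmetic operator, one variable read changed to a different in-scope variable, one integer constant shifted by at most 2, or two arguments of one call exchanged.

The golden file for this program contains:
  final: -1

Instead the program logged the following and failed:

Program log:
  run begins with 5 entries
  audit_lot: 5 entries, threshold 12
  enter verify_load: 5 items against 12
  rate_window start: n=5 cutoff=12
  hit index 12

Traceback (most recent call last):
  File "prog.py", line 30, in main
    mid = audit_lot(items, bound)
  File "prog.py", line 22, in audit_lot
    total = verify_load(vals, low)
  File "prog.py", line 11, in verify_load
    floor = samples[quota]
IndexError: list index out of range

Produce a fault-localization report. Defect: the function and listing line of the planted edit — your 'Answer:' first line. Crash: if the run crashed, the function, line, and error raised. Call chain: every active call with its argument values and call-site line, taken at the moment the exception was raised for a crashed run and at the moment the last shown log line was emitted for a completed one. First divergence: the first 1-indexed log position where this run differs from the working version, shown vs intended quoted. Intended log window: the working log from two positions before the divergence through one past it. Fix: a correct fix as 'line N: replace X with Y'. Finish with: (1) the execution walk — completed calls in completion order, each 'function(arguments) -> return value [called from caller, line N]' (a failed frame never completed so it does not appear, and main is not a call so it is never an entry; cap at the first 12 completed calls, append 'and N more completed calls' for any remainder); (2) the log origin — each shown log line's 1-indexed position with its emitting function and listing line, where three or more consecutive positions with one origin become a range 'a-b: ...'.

Answer: the defect is in rate_window at line 5.
The tell: Everything matches until log position 5, which reads 'hit index 12' in place of 'hit index 0'.
Crash: verify_load, line 11, IndexError.
Call chain: main -> audit_lot([12, 4, 3, 5, 4], 12) (called at line 30) -> verify_load([12, 4, 3, 5, 4], 12) (called at line 22).
First divergence: position 5 — shown 'hit index 12', intended 'hit index 0'.
Intended log window:
  3: enter verify_load: 5 items against 12
  4: rate_window start: n=5 cutoff=12
  5: hit index 0
  6: enter index_entries: left 36 right 3
Execution walk:
  rate_window([12, 4, 3, 5, 4], 12) -> 12  [called from verify_load, line 9]
Log line origins:
  1: emitted by main (line 29)
  2: emitted by audit_lot (line 21)
  3: emitted by verify_load (line 8)
  4: emitted by rate_window (line 2)
  5: emitted by verify_load (line 10)
A correct fix: line 5: replace `limit` with `gap`.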